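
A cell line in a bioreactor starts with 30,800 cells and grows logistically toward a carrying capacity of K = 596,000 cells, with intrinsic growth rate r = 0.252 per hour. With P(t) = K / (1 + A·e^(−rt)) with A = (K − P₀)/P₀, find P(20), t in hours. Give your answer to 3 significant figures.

≈ 533,000 cells

A = (596000 − 30800)/30800 = 18.35065
P(20) = 596000 / (1 + 18.35065·e^(−0.252·20)) = 596000 / (1 + 18.35065·0.006474)
= 596000 / 1.1188 ≈ 532714.82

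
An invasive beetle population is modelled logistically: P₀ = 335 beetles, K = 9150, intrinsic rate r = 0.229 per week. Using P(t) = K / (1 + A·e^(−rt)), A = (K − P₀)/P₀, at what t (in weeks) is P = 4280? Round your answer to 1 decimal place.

t ≈ 13.7 weeks

A = (9150 − 335)/335 = 26.31343
4280 = 9150/(1 + 26.31343·e^(−0.229t)) → 1 + 26.31343·e^(−0.229t) = 2.13785
e^(−0.229t) = 0.043242 → t = ln(23.12556)/0.229 = 3.14094/0.229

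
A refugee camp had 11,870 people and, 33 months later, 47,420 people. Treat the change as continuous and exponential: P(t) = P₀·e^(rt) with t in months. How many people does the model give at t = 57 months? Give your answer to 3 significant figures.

r = ln(47420/11870) / 33 ≈ 0.041971 per month
P(57) = 11870 · e^(0.041971·57) = 11870 · 10.93889 ≈ 129844.62

≈ 130,000 people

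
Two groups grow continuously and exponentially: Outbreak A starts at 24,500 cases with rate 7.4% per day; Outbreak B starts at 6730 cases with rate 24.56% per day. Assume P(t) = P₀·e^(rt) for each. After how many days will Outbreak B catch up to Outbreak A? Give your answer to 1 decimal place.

t ≈ 7.5 days

24500·e^(0.074t) = 6730·e^(0.2456t)
24500/6730 = e^((0.2456 − 0.074)t) → ln(3.64042) = 0.1716·t
t = 1.2921 / 0.1716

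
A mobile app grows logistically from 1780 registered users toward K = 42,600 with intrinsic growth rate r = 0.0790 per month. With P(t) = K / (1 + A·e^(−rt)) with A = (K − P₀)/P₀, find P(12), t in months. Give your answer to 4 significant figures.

A = (42600 − 1780)/1780 = 22.93258
P(12) = 42600 / (1 + 22.93258·e^(−0.079·12)) = 42600 / (1 + 22.93258·0.387515)
= 42600 / 9.88673 ≈ 4308.81

≈ 4,309 registered users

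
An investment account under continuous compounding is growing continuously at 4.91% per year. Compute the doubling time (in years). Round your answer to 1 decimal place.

doubling time = ln(2) / |r| = 0.69315 / 0.0491

doubling time ≈ 14.1 years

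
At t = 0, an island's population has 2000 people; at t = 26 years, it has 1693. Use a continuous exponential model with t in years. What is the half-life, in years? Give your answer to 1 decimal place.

r = ln(1693/2000) / 26 = ln(0.8465) / 26 ≈ -0.006409 per year
half-life = ln 2 / |r| = 0.69315 / 0.006409

half-life ≈ 108.1 years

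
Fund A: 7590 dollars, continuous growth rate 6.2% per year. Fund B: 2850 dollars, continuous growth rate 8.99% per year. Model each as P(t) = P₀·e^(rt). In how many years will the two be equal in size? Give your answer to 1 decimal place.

t ≈ 35.1 years

7590·e^(0.062t) = 2850·e^(0.0899t)
7590/2850 = e^((0.0899 − 0.062)t) → ln(2.66316) = 0.0279·t
t = 0.97951 / 0.0279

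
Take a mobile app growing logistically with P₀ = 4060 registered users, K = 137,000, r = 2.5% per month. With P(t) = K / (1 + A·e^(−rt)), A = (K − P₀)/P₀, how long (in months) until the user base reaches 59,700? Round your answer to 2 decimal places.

t ≈ 129.21 months

A = (137000 − 4060)/4060 = 32.74384
59700 = 137000/(1 + 32.74384·e^(−0.025t)) → 1 + 32.74384·e^(−0.025t) = 2.29481
e^(−0.025t) = 0.039544 → t = ln(25.28858)/0.025 = 3.23035/0.025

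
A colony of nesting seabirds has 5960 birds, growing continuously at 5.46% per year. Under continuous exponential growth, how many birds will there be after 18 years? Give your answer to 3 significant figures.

P(18) = 5960 · e^(0.0546·18) = 5960 · e^(0.9828)
= 5960 · 2.67193 ≈ 15924.69

≈ 15,900 birds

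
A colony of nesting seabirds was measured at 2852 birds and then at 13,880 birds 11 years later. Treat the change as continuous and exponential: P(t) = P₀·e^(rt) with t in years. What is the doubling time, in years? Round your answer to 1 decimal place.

doubling time ≈ 4.8 years

r = ln(13880/2852) / 11 = ln(4.86676) / 11 ≈ 0.143857 per year
doubling time = ln 2 / |r| = 0.69315 / 0.143857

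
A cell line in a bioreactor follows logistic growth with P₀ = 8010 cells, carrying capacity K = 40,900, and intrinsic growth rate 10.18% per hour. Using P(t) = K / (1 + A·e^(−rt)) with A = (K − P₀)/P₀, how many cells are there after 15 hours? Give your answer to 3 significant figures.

A = (40900 − 8010)/8010 = 4.10612
P(15) = 40900 / (1 + 4.10612·e^(−0.1018·15)) = 40900 / (1 + 4.10612·0.217186)
= 40900 / 1.89179 ≈ 21619.71

≈ 21,600 cells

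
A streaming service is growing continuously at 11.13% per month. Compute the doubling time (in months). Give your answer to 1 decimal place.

doubling time ≈ 6.2 months

doubling time = ln(2) / |r| = 0.69315 / 0.1113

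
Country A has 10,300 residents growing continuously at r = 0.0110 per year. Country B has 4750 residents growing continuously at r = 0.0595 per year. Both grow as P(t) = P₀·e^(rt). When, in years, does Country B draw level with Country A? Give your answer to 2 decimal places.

10300·e^(0.011t) = 4750·e^(0.0595t)
10300/4750 = e^((0.0595 − 0.011)t) → ln(2.16842) = 0.0485·t
t = 0.774 / 0.0485

t ≈ 15.96 years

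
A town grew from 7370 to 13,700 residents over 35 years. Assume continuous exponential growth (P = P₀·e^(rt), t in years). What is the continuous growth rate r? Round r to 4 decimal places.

r ≈ 0.0177 per year

13700 = 7370 · e^(r·35)
e^(35r) = 13700/7370 = 1.85889
r = ln(1.85889) / 35 = 0.61998 / 35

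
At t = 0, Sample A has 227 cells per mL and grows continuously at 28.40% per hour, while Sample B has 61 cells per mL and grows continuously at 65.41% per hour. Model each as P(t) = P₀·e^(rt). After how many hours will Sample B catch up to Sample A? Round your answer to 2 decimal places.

t ≈ 3.55 hours

227·e^(0.284t) = 61·e^(0.6541t)
227/61 = e^((0.6541 − 0.284)t) → ln(3.72131) = 0.3701·t
t = 1.31408 / 0.3701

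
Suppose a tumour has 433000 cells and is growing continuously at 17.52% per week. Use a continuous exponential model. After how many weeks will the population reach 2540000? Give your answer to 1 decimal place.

t ≈ 10.1 weeks

2540000 = 433000 · e^(0.1752·t)
t = ln(2540000/433000) / 0.1752 = ln(5.86605) / 0.1752 = 1.76918 / 0.1752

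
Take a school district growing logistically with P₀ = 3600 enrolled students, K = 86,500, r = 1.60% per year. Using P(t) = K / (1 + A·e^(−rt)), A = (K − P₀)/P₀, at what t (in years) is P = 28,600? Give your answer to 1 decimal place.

t ≈ 152.0 years

A = (86500 − 3600)/3600 = 23.02778
28600 = 86500/(1 + 23.02778·e^(−0.016t)) → 1 + 23.02778·e^(−0.016t) = 3.02448
e^(−0.016t) = 0.087914 → t = ln(11.37469)/0.016 = 2.43139/0.016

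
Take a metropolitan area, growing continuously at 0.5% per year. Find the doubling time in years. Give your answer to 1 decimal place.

doubling time ≈ 138.6 years

doubling time = ln(2) / |r| = 0.69315 / 0.005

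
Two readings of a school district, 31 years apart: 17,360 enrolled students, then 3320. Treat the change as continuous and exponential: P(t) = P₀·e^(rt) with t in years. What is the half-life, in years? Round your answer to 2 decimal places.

half-life ≈ 12.99 years

r = ln(3320/17360) / 31 = ln(0.19124) / 31 ≈ -0.053361 per year
half-life = ln 2 / |r| = 0.69315 / 0.053361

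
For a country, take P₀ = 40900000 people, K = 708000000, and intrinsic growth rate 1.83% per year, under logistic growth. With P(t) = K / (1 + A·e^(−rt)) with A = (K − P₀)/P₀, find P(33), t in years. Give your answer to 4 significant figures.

≈ 71,400,000 people

A = (708000000 − 40900000)/40900000 = 16.31051
P(33) = 708000000 / (1 + 16.31051·e^(−0.0183·33)) = 708000000 / (1 + 16.31051·0.546675)
= 708000000 / 9.91656 ≈ 71395746.82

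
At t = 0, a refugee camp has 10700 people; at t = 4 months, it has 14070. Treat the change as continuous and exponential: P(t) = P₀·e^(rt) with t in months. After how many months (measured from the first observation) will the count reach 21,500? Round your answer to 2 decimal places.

r = ln(14070/10700) / 4 ≈ 0.06845 per month
t = ln(21500/10700) / r = 0.69781 / 0.06845 ≈ 10.194

t ≈ 10.19 months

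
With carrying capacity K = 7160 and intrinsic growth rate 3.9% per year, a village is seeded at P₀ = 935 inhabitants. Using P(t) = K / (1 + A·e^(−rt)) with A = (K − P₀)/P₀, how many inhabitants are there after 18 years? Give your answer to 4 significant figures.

A = (7160 − 935)/935 = 6.65775
P(18) = 7160 / (1 + 6.65775·e^(−0.039·18)) = 7160 / (1 + 6.65775·0.495593)
= 7160 / 4.29954 ≈ 1665.3

≈ 1,665 inhabitants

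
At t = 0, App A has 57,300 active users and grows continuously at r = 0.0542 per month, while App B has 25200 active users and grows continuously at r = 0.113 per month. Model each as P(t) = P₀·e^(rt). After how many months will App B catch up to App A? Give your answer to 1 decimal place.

t ≈ 14.0 months

57300·e^(0.0542t) = 25200·e^(0.113t)
57300/25200 = e^((0.113 − 0.0542)t) → ln(2.27381) = 0.0588·t
t = 0.82146 / 0.0588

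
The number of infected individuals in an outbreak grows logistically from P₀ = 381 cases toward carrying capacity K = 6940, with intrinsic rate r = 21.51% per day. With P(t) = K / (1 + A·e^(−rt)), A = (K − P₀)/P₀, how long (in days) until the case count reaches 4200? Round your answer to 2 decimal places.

A = (6940 − 381)/381 = 17.21522
4200 = 6940/(1 + 17.21522·e^(−0.2151t)) → 1 + 17.21522·e^(−0.2151t) = 1.65238
e^(−0.2151t) = 0.037896 → t = ln(26.3883)/0.2151 = 3.27292/0.2151

t ≈ 15.22 days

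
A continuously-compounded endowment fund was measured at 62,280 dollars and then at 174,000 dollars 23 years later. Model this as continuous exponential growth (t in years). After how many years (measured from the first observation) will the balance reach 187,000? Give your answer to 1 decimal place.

r = ln(174000/62280) / 23 ≈ 0.04467 per year
t = ln(187000/62280) / r = 1.09947 / 0.04467 ≈ 24.613

t ≈ 24.6 years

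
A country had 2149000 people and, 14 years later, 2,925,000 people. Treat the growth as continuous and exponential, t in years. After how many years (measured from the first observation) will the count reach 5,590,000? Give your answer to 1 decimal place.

r = ln(2925000/2149000) / 14 ≈ 0.022021 per year
t = ln(5590000/2149000) / r = 0.95598 / 0.022021 ≈ 43.412

t ≈ 43.4 years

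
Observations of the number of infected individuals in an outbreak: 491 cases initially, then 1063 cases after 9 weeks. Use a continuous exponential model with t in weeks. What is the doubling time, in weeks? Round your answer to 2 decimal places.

r = ln(1063/491) / 9 = ln(2.16497) / 9 ≈ 0.085823 per week
doubling time = ln 2 / |r| = 0.69315 / 0.085823

doubling time ≈ 8.08 weeks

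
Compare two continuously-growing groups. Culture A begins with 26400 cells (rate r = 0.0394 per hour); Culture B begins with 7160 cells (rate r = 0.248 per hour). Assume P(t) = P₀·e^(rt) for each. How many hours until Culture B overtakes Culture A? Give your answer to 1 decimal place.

26400·e^(0.0394t) = 7160·e^(0.248t)
26400/7160 = e^((0.248 − 0.0394)t) → ln(3.68715) = 0.2086·t
t = 1.30485 / 0.2086

t ≈ 6.3 hours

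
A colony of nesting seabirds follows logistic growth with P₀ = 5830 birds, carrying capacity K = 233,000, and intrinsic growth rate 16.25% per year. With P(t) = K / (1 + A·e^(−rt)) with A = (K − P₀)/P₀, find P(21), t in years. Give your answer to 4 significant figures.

A = (233000 − 5830)/5830 = 38.96569
P(21) = 233000 / (1 + 38.96569·e^(−0.1625·21)) = 233000 / (1 + 38.96569·0.032959)
= 233000 / 2.28426 ≈ 102002.46

≈ 102,000 birds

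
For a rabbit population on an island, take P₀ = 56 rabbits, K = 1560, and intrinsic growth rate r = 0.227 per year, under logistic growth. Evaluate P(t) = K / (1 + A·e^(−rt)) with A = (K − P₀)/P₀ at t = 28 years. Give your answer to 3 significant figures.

A = (1560 − 56)/56 = 26.85714
P(28) = 1560 / (1 + 26.85714·e^(−0.227·28)) = 1560 / (1 + 26.85714·0.001736)
= 1560 / 1.04663 ≈ 1490.5

≈ 1,490 rabbits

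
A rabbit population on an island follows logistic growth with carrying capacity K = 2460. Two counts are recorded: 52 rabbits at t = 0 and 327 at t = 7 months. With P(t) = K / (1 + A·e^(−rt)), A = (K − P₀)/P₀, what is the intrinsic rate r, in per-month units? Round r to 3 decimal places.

r ≈ 0.280 per month

A = (2460 − 52)/52 = 46.30769
327 = 2460/(1 + 46.30769·e^(−r·7)) → e^(−7r) = (7.52294 − 1)/46.30769 = 0.140861
r = −ln(0.140861)/7 = 1.95998/7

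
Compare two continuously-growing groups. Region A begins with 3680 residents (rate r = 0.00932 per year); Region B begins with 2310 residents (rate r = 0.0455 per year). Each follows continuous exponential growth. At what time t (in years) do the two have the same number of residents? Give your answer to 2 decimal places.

t ≈ 12.87 years

3680·e^(0.00932t) = 2310·e^(0.0455t)
3680/2310 = e^((0.0455 − 0.00932)t) → ln(1.59307) = 0.03618·t
t = 0.46567 / 0.03618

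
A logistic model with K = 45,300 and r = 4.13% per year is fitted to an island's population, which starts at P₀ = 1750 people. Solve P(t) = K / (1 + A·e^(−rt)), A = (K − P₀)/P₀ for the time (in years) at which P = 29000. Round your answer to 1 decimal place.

A = (45300 − 1750)/1750 = 24.88571
29000 = 45300/(1 + 24.88571·e^(−0.0413t)) → 1 + 24.88571·e^(−0.0413t) = 1.56207
e^(−0.0413t) = 0.022586 → t = ln(44.2752)/0.0413 = 3.79042/0.0413

t ≈ 91.8 years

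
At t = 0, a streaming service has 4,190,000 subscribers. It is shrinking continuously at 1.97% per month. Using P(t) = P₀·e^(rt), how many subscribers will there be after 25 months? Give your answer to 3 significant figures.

≈ 2,560,000 subscribers

P(25) = 4190000 · e^(-0.0197·25) = 4190000 · e^(-0.4925)
= 4190000 · 0.6111 ≈ 2560495.35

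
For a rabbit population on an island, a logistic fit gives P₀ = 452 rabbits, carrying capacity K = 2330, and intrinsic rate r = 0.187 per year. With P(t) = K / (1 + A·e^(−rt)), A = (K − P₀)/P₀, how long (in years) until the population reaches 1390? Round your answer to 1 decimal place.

A = (2330 − 452)/452 = 4.15487
1390 = 2330/(1 + 4.15487·e^(−0.187t)) → 1 + 4.15487·e^(−0.187t) = 1.67626
e^(−0.187t) = 0.162763 → t = ln(6.1439)/0.187 = 1.81546/0.187

t ≈ 9.7 years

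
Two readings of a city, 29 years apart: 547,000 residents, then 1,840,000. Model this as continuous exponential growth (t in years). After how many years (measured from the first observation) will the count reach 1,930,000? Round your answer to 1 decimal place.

t ≈ 30.1 years

r = ln(1840000/547000) / 29 ≈ 0.04183 per year
t = ln(1930000/547000) / r = 1.26083 / 0.04183 ≈ 30.142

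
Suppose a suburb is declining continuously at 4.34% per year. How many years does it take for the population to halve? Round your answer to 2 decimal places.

half-life = ln(2) / |r| = 0.69315 / 0.0434

half-life ≈ 15.97 years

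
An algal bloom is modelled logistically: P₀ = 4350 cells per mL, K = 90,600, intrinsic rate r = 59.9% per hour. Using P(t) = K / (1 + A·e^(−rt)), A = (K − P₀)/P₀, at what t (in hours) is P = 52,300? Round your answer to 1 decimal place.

t ≈ 5.5 hours

A = (90600 − 4350)/4350 = 19.82759
52300 = 90600/(1 + 19.82759·e^(−0.599t)) → 1 + 19.82759·e^(−0.599t) = 1.73231
e^(−0.599t) = 0.036934 → t = ln(27.07527)/0.599 = 3.29862/0.599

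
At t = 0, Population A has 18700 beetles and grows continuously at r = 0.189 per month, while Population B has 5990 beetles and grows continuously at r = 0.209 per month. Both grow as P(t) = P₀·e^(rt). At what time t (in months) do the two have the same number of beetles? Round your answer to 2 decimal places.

18700·e^(0.189t) = 5990·e^(0.209t)
18700/5990 = e^((0.209 − 0.189)t) → ln(3.12187) = 0.02·t
t = 1.13843 / 0.02

t ≈ 56.92 months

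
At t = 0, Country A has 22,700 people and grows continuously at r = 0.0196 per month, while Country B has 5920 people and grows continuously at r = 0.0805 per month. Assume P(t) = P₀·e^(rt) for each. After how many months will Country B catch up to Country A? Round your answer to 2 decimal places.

22700·e^(0.0196t) = 5920·e^(0.0805t)
22700/5920 = e^((0.0805 − 0.0196)t) → ln(3.83446) = 0.0609·t
t = 1.34403 / 0.0609

t ≈ 22.07 months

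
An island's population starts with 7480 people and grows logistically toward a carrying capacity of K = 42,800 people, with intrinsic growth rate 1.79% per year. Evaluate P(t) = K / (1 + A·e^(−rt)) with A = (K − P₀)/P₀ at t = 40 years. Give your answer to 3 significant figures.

≈ 12,900 people

A = (42800 − 7480)/7480 = 4.72193
P(40) = 42800 / (1 + 4.72193·e^(−0.0179·40)) = 42800 / (1 + 4.72193·0.488703)
= 42800 / 3.30762 ≈ 12939.82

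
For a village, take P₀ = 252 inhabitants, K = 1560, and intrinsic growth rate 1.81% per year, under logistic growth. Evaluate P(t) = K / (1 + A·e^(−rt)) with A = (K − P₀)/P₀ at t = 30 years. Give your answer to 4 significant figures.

A = (1560 − 252)/252 = 5.19048
P(30) = 1560 / (1 + 5.19048·e^(−0.0181·30)) = 1560 / (1 + 5.19048·0.581003)
= 1560 / 4.01568 ≈ 388.48

≈ 388.5 inhabitants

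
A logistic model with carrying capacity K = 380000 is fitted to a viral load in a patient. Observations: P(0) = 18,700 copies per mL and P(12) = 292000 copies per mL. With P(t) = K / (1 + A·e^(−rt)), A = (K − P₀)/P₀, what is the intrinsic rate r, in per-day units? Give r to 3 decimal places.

A = (380000 − 18700)/18700 = 19.32086
292000 = 380000/(1 + 19.32086·e^(−r·12)) → e^(−12r) = (1.30137 − 1)/19.32086 = 0.015598
r = −ln(0.015598)/12 = 4.1606/12

r ≈ 0.347 per day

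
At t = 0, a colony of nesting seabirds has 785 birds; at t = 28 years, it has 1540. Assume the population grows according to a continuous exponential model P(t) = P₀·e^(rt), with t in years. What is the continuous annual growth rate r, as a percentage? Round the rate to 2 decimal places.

r ≈ 2.41% per year

1540 = 785 · e^(r·28)
e^(28r) = 1540/785 = 1.96178
r = ln(1.96178) / 28 = 0.67385 / 28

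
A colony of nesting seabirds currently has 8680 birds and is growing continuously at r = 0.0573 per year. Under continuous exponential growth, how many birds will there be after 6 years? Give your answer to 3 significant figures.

≈ 12,200 birds

P(6) = 8680 · e^(0.0573·6) = 8680 · e^(0.3438)
= 8680 · 1.4103 ≈ 12241.37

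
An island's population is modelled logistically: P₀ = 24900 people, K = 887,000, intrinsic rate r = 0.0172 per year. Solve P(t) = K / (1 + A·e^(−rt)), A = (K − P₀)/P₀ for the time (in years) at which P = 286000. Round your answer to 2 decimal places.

t ≈ 162.90 years

A = (887000 − 24900)/24900 = 34.62249
286000 = 887000/(1 + 34.62249·e^(−0.0172t)) → 1 + 34.62249·e^(−0.0172t) = 3.1014
e^(−0.0172t) = 0.060695 → t = ln(16.47593)/0.0172 = 2.8019/0.0172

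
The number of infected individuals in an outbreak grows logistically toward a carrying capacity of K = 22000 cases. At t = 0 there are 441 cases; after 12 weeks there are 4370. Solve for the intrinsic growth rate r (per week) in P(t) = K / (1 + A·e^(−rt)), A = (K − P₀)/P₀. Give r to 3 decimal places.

A = (22000 − 441)/441 = 48.88662
4370 = 22000/(1 + 48.88662·e^(−r·12)) → e^(−12r) = (5.03432 − 1)/48.88662 = 0.082524
r = −ln(0.082524)/12 = 2.49466/12

r ≈ 0.208 per week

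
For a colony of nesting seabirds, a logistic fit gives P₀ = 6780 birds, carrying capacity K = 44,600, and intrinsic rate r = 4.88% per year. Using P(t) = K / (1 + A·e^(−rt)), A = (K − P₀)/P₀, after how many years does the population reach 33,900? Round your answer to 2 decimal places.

t ≈ 58.85 years

A = (44600 − 6780)/6780 = 5.57817
33900 = 44600/(1 + 5.57817·e^(−0.0488t)) → 1 + 5.57817·e^(−0.0488t) = 1.31563
e^(−0.0488t) = 0.056584 → t = ln(17.6729)/0.0488 = 2.87203/0.0488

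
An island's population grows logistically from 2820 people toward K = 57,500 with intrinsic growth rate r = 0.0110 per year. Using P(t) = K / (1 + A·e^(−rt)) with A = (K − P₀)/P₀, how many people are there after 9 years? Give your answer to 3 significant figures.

≈ 3,100 people

A = (57500 − 2820)/2820 = 19.39007
P(9) = 57500 / (1 + 19.39007·e^(−0.011·9)) = 57500 / (1 + 19.39007·0.905743)
= 57500 / 18.56242 ≈ 3097.66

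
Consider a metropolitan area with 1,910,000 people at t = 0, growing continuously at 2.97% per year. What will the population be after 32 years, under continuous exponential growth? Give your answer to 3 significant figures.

P(32) = 1910000 · e^(0.0297·32) = 1910000 · e^(0.9504)
= 1910000 · 2.58674 ≈ 4940681.33

≈ 4,940,000 people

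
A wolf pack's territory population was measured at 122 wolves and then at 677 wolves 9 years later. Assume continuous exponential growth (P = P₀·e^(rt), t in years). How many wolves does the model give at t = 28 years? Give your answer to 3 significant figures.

≈ 25,200 wolves

r = ln(677/122) / 9 ≈ 0.190406 per year
P(28) = 122 · e^(0.190406·28) = 122 · 206.71815 ≈ 25219.61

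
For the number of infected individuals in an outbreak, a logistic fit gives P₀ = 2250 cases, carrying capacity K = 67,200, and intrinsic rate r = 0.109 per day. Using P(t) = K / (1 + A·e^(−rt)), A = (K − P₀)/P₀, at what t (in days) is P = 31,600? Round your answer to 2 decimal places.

A = (67200 − 2250)/2250 = 28.86667
31600 = 67200/(1 + 28.86667·e^(−0.109t)) → 1 + 28.86667·e^(−0.109t) = 2.12658
e^(−0.109t) = 0.039027 → t = ln(25.62322)/0.109 = 3.2435/0.109

t ≈ 29.76 days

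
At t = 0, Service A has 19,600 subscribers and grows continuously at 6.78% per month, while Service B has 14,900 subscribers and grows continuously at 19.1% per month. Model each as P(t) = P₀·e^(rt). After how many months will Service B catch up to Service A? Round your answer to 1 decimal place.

19600·e^(0.0678t) = 14900·e^(0.191t)
19600/14900 = e^((0.191 − 0.0678)t) → ln(1.31544) = 0.1232·t
t = 0.27417 / 0.1232

t ≈ 2.2 months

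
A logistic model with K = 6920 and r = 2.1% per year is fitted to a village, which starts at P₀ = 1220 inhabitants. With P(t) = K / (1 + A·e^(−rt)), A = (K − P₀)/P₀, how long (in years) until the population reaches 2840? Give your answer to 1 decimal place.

A = (6920 − 1220)/1220 = 4.67213
2840 = 6920/(1 + 4.67213·e^(−0.021t)) → 1 + 4.67213·e^(−0.021t) = 2.43662
e^(−0.021t) = 0.307487 → t = ln(3.25217)/0.021 = 1.17932/0.021

t ≈ 56.2 years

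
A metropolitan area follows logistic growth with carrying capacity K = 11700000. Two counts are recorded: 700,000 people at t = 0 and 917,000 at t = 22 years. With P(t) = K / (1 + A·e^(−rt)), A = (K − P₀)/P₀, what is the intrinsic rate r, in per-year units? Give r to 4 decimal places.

A = (11700000 − 700000)/700000 = 15.71429
917000 = 11700000/(1 + 15.71429·e^(−r·22)) → e^(−22r) = (12.759 − 1)/15.71429 = 0.7483
r = −ln(0.7483)/22 = 0.28995/22

r ≈ 0.0132 per year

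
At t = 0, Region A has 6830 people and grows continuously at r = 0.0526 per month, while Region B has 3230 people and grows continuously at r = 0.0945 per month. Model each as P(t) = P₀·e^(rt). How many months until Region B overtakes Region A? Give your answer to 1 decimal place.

t ≈ 17.9 months

6830·e^(0.0526t) = 3230·e^(0.0945t)
6830/3230 = e^((0.0945 − 0.0526)t) → ln(2.11455) = 0.0419·t
t = 0.74884 / 0.0419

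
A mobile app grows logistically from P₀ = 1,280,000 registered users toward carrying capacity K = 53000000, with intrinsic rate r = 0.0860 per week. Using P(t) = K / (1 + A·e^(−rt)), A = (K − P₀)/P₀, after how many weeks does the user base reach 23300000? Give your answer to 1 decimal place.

A = (53000000 − 1280000)/1280000 = 40.40625
23300000 = 53000000/(1 + 40.40625·e^(−0.086t)) → 1 + 40.40625·e^(−0.086t) = 2.27468
e^(−0.086t) = 0.031547 → t = ln(31.69918)/0.086 = 3.45629/0.086

t ≈ 40.2 weeks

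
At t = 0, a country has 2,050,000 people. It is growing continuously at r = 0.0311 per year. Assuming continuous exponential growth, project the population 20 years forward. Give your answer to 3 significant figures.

P(20) = 2050000 · e^(0.0311·20) = 2050000 · e^(0.622)
= 2050000 · 1.86265 ≈ 3818431.72

≈ 3,820,000 people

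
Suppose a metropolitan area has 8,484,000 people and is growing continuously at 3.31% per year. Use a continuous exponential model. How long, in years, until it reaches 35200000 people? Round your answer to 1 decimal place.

35200000 = 8484000 · e^(0.0331·t)
t = ln(35200000/8484000) / 0.0331 = ln(4.14899) / 0.0331 = 1.42286 / 0.0331

t ≈ 43.0 years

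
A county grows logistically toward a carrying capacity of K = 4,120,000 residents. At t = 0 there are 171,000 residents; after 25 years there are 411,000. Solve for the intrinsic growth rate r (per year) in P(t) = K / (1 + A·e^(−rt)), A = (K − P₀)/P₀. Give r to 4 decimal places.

A = (4120000 − 171000)/171000 = 23.09357
411000 = 4120000/(1 + 23.09357·e^(−r·25)) → e^(−25r) = (10.02433 − 1)/23.09357 = 0.390772
r = −ln(0.390772)/25 = 0.93963/25

r ≈ 0.0376 per year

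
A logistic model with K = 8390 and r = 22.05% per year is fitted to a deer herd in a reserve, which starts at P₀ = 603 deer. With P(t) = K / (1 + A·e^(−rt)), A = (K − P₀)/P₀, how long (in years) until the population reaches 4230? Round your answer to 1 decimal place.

t ≈ 11.7 years

A = (8390 − 603)/603 = 12.91376
4230 = 8390/(1 + 12.91376·e^(−0.2205t)) → 1 + 12.91376·e^(−0.2205t) = 1.98345
e^(−0.2205t) = 0.076155 → t = ln(13.13106)/0.2205 = 2.57498/0.2205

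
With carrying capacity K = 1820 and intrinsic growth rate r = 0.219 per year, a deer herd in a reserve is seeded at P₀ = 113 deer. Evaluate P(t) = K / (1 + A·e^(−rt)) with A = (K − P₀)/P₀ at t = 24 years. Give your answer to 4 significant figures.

A = (1820 − 113)/113 = 15.10619
P(24) = 1820 / (1 + 15.10619·e^(−0.219·24)) = 1820 / (1 + 15.10619·0.005216)
= 1820 / 1.0788 ≈ 1687.07

≈ 1,687 deer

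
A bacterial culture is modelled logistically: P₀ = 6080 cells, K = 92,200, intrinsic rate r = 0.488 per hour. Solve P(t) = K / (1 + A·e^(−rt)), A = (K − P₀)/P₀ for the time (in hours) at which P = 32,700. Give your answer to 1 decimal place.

A = (92200 − 6080)/6080 = 14.16447
32700 = 92200/(1 + 14.16447·e^(−0.488t)) → 1 + 14.16447·e^(−0.488t) = 2.81957
e^(−0.488t) = 0.12846 → t = ln(7.78451)/0.488 = 2.05214/0.488

t ≈ 4.2 hours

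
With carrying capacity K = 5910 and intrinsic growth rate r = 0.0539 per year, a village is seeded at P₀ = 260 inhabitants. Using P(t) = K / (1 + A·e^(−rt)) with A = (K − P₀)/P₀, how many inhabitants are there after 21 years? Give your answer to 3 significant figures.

≈ 738 inhabitants

A = (5910 − 260)/260 = 21.73077
P(21) = 5910 / (1 + 21.73077·e^(−0.0539·21)) = 5910 / (1 + 21.73077·0.32242)
= 5910 / 8.00644 ≈ 738.16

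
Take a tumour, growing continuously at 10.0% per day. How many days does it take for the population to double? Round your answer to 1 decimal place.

doubling time ≈ 6.9 days

doubling time = ln(2) / |r| = 0.69315 / 0.1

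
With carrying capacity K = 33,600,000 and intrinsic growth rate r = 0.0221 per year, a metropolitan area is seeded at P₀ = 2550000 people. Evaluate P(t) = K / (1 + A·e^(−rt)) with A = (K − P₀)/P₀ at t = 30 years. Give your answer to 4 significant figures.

A = (33600000 − 2550000)/2550000 = 12.17647
P(30) = 33600000 / (1 + 12.17647·e^(−0.0221·30)) = 33600000 / (1 + 12.17647·0.515303)
= 33600000 / 7.27457 ≈ 4618827.74

≈ 4,619,000 people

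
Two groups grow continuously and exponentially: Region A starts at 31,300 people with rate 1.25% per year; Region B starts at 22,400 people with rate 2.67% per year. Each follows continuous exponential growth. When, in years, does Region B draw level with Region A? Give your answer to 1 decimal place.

t ≈ 23.6 years

31300·e^(0.0125t) = 22400·e^(0.0267t)
31300/22400 = e^((0.0267 − 0.0125)t) → ln(1.39732) = 0.0142·t
t = 0.33456 / 0.0142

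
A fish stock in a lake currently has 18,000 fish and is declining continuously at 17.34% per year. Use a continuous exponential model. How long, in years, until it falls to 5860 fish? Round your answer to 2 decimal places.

t ≈ 6.47 years

5860 = 18000 · e^(-0.1734·t)
t = ln(5860/18000) / -0.1734 = ln(0.32556) / -0.1734 = -1.12222 / -0.1734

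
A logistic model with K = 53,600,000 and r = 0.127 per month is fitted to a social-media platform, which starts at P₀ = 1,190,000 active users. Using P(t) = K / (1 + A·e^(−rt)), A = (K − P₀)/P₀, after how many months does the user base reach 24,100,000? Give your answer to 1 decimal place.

t ≈ 28.2 months

A = (53600000 − 1190000)/1190000 = 44.04202
24100000 = 53600000/(1 + 44.04202·e^(−0.127t)) → 1 + 44.04202·e^(−0.127t) = 2.22407
e^(−0.127t) = 0.027793 → t = ln(35.98009)/0.127 = 3.58297/0.127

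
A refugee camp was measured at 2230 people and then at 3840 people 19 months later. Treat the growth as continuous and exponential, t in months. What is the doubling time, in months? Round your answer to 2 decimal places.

r = ln(3840/2230) / 19 = ln(1.72197) / 19 ≈ 0.028604 per month
doubling time = ln 2 / |r| = 0.69315 / 0.028604

doubling time ≈ 24.23 months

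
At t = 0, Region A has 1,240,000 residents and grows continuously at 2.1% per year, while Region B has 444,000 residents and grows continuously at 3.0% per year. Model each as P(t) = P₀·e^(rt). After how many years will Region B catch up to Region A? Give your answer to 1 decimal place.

1240000·e^(0.021t) = 444000·e^(0.03t)
1240000/444000 = e^((0.03 − 0.021)t) → ln(2.79279) = 0.009·t
t = 1.02704 / 0.009

t ≈ 114.1 years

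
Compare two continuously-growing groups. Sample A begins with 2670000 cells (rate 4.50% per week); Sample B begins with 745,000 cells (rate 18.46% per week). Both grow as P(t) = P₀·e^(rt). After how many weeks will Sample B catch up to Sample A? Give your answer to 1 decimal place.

t ≈ 9.1 weeks

2670000·e^(0.045t) = 745000·e^(0.1846t)
2670000/745000 = e^((0.1846 − 0.045)t) → ln(3.58389) = 0.1396·t
t = 1.27645 / 0.1396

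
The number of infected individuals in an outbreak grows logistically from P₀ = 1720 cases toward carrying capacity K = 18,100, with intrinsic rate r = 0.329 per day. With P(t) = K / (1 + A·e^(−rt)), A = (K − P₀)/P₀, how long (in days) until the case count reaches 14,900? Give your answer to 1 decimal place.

t ≈ 11.5 days

A = (18100 − 1720)/1720 = 9.52326
14900 = 18100/(1 + 9.52326·e^(−0.329t)) → 1 + 9.52326·e^(−0.329t) = 1.21477
e^(−0.329t) = 0.022552 → t = ln(44.34266)/0.329 = 3.79195/0.329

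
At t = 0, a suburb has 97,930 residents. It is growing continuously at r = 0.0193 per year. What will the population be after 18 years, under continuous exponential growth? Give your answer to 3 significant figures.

≈ 139,000 residents

P(18) = 97930 · e^(0.0193·18) = 97930 · e^(0.3474)
= 97930 · 1.41538 ≈ 138608.43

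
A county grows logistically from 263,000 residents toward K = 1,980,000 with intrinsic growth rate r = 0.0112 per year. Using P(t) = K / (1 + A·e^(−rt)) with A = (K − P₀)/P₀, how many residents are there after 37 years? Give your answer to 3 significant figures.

≈ 373,000 residents

A = (1980000 − 263000)/263000 = 6.52852
P(37) = 1980000 / (1 + 6.52852·e^(−0.0112·37)) = 1980000 / (1 + 6.52852·0.660737)
= 1980000 / 5.31363 ≈ 372626.61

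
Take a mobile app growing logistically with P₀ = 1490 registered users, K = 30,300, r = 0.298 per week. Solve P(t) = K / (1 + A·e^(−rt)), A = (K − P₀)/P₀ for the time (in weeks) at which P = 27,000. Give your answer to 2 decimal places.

t ≈ 16.99 weeks

A = (30300 − 1490)/1490 = 19.33557
27000 = 30300/(1 + 19.33557·e^(−0.298t)) → 1 + 19.33557·e^(−0.298t) = 1.12222
e^(−0.298t) = 0.006321 → t = ln(158.20012)/0.298 = 5.06386/0.298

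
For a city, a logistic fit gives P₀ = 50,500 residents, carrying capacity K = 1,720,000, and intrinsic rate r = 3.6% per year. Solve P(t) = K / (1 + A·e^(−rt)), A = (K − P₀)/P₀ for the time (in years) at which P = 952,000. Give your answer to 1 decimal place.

t ≈ 103.1 years

A = (1720000 − 50500)/50500 = 33.05941
952000 = 1720000/(1 + 33.05941·e^(−0.036t)) → 1 + 33.05941·e^(−0.036t) = 1.80672
e^(−0.036t) = 0.024402 → t = ln(40.97989)/0.036 = 3.71308/0.036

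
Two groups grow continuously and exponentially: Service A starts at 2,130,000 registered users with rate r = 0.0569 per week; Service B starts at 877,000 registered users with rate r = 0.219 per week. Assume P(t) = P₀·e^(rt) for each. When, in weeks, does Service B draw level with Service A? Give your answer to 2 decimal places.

t ≈ 5.47 weeks

2130000·e^(0.0569t) = 877000·e^(0.219t)
2130000/877000 = e^((0.219 − 0.0569)t) → ln(2.42873) = 0.1621·t
t = 0.88737 / 0.1621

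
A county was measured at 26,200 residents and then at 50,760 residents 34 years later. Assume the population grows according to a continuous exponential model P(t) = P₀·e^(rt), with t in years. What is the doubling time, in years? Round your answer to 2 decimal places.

doubling time ≈ 35.63 years

r = ln(50760/26200) / 34 = ln(1.9374) / 34 ≈ 0.019451 per year
doubling time = ln 2 / |r| = 0.69315 / 0.019451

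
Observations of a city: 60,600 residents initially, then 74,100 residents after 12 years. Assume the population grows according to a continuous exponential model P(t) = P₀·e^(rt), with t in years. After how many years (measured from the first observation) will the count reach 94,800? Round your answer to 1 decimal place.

r = ln(74100/60600) / 12 ≈ 0.01676 per year
t = ln(94800/60600) / r = 0.44747 / 0.01676 ≈ 26.699

t ≈ 26.7 years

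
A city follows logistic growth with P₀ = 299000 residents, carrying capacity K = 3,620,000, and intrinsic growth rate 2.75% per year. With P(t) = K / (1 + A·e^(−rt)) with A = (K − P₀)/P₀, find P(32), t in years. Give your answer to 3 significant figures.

A = (3620000 − 299000)/299000 = 11.10702
P(32) = 3620000 / (1 + 11.10702·e^(−0.0275·32)) = 3620000 / (1 + 11.10702·0.414783)
= 3620000 / 5.607 ≈ 645621.14

≈ 646,000 residents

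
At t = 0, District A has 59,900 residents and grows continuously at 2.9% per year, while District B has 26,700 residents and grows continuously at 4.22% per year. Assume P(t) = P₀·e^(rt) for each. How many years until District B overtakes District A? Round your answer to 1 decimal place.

59900·e^(0.029t) = 26700·e^(0.0422t)
59900/26700 = e^((0.0422 − 0.029)t) → ln(2.24345) = 0.0132·t
t = 0.80801 / 0.0132

t ≈ 61.2 years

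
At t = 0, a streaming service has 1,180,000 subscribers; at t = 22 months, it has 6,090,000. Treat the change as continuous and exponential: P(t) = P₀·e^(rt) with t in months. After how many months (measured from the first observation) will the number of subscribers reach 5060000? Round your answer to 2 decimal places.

t ≈ 19.52 months

r = ln(6090000/1180000) / 22 ≈ 0.074597 per month
t = ln(5060000/1180000) / r = 1.45585 / 0.074597 ≈ 19.516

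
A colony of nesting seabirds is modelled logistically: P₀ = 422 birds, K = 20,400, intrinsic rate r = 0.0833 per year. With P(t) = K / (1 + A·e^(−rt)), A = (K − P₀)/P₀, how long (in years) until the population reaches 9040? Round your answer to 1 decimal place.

A = (20400 − 422)/422 = 47.34123
9040 = 20400/(1 + 47.34123·e^(−0.0833t)) → 1 + 47.34123·e^(−0.0833t) = 2.25664
e^(−0.0833t) = 0.026544 → t = ln(37.67295)/0.0833 = 3.62894/0.0833

t ≈ 43.6 years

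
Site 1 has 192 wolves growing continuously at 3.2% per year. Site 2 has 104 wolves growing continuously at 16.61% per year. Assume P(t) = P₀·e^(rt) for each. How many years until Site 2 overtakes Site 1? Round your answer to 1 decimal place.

192·e^(0.032t) = 104·e^(0.1661t)
192/104 = e^((0.1661 − 0.032)t) → ln(1.84615) = 0.1341·t
t = 0.6131 / 0.1341

t ≈ 4.6 years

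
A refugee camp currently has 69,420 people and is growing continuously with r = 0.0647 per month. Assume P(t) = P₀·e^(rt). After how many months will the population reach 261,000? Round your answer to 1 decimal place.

t ≈ 20.5 months

261000 = 69420 · e^(0.0647·t)
t = ln(261000/69420) / 0.0647 = ln(3.75972) / 0.0647 = 1.32435 / 0.0647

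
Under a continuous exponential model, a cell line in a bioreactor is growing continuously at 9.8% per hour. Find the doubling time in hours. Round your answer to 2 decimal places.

doubling time ≈ 7.07 hours

doubling time = ln(2) / |r| = 0.69315 / 0.098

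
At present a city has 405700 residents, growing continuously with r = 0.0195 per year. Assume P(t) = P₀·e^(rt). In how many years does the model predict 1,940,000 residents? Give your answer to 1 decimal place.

t ≈ 80.2 years

1940000 = 405700 · e^(0.0195·t)
t = ln(1940000/405700) / 0.0195 = ln(4.78186) / 0.0195 = 1.56483 / 0.0195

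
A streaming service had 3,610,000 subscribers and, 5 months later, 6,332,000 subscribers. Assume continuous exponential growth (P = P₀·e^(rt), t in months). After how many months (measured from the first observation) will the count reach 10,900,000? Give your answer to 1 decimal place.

r = ln(6332000/3610000) / 5 ≈ 0.112382 per month
t = ln(10900000/3610000) / r = 1.10506 / 0.112382 ≈ 9.833

t ≈ 9.8 months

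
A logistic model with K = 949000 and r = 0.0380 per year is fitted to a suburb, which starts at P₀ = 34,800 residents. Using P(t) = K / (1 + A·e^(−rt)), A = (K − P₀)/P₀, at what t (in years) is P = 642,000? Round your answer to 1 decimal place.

A = (949000 − 34800)/34800 = 26.27011
642000 = 949000/(1 + 26.27011·e^(−0.038t)) → 1 + 26.27011·e^(−0.038t) = 1.47819
e^(−0.038t) = 0.018203 → t = ln(54.9362)/0.038 = 4.00617/0.038

t ≈ 105.4 years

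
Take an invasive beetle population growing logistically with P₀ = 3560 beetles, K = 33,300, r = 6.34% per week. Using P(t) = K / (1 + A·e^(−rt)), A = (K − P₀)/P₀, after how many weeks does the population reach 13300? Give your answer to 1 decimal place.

A = (33300 − 3560)/3560 = 8.35393
13300 = 33300/(1 + 8.35393·e^(−0.0634t)) → 1 + 8.35393·e^(−0.0634t) = 2.50376
e^(−0.0634t) = 0.180006 → t = ln(5.55537)/0.0634 = 1.71476/0.0634

t ≈ 27.0 weeks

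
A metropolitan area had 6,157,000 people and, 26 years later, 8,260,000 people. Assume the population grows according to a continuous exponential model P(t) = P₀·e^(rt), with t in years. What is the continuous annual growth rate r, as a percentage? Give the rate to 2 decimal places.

r ≈ 1.13% per year

8260000 = 6157000 · e^(r·26)
e^(26r) = 8260000/6157000 = 1.34156
r = ln(1.34156) / 26 = 0.29383 / 26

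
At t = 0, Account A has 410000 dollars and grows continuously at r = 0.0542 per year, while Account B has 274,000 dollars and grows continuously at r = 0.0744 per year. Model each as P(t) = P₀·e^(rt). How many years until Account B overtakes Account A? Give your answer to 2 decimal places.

410000·e^(0.0542t) = 274000·e^(0.0744t)
410000/274000 = e^((0.0744 − 0.0542)t) → ln(1.49635) = 0.0202·t
t = 0.40303 / 0.0202

t ≈ 19.95 years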